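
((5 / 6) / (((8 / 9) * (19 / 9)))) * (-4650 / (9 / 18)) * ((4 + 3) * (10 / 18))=-1220625 / 76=-16060.86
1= 1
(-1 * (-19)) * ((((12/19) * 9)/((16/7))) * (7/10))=1323/40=33.08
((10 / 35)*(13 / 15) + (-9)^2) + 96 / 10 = 9539 / 105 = 90.85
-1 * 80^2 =-6400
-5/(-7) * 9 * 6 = 270/7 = 38.57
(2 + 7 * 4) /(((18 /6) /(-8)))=-80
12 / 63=4 / 21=0.19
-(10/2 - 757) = 752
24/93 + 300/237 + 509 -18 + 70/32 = 19384771/39184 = 494.71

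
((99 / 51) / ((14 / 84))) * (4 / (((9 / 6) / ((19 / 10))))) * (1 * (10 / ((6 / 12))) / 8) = 2508 / 17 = 147.53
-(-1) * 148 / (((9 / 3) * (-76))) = -37 / 57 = -0.65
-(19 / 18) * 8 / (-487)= 76 / 4383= 0.02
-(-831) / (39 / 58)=16066 / 13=1235.85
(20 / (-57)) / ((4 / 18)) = -30 / 19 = -1.58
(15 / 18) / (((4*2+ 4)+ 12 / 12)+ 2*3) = 0.04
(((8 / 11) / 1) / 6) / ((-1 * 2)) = -2 / 33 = -0.06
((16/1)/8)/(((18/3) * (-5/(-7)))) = 7/15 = 0.47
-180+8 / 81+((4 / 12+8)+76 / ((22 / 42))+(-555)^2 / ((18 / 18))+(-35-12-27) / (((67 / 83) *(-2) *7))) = 128708851057 / 417879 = 308005.07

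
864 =864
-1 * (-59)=59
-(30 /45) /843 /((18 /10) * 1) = -10 /22761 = -0.00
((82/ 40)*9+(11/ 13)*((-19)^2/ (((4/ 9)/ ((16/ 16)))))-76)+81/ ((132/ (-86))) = 825061/ 1430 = 576.97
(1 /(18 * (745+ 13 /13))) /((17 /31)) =31 /228276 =0.00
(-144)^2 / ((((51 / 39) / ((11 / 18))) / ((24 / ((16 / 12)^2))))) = 2223936 / 17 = 130819.76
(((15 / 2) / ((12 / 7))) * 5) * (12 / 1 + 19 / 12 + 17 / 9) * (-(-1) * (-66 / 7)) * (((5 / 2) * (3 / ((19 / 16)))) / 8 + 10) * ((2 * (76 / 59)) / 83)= -31400875 / 29382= -1068.71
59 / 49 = 1.20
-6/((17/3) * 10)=-9/85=-0.11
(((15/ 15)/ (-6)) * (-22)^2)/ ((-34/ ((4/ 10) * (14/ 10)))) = 1694/ 1275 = 1.33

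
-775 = -775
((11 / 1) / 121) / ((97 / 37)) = 37 / 1067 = 0.03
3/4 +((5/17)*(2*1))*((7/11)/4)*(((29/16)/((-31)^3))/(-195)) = 5214378515/6952504416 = 0.75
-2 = -2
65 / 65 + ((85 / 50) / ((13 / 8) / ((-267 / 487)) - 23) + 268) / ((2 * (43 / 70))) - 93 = 300682524 / 2384737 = 126.09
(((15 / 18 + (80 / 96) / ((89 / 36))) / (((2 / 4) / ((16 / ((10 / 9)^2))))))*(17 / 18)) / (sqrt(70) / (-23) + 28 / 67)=43879975*sqrt(70) / 1490839 + 60253100 / 212977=529.16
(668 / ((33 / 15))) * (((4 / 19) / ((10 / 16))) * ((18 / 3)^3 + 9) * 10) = 48096000 / 209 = 230124.40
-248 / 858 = -124 / 429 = -0.29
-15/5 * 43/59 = -129/59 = -2.19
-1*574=-574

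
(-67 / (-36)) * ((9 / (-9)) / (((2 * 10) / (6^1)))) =-67 / 120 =-0.56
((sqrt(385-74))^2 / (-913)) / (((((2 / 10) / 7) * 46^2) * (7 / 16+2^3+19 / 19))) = -43540 / 72929527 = -0.00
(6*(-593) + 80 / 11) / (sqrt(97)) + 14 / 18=7 / 9- 39058*sqrt(97) / 1067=-359.74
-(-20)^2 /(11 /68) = -2472.73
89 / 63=1.41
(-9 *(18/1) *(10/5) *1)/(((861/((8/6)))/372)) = -53568/287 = -186.65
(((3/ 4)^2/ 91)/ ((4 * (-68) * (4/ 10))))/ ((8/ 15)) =-675/ 6336512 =-0.00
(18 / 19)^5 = 1889568 / 2476099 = 0.76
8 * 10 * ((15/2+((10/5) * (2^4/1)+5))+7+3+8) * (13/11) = 65000/11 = 5909.09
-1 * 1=-1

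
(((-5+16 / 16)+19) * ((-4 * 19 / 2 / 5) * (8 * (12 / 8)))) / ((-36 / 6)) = 228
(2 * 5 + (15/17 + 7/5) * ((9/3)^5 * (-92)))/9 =-4336214/765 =-5668.25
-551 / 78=-7.06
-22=-22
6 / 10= 3 / 5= 0.60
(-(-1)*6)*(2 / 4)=3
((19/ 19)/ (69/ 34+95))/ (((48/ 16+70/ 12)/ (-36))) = -7344/ 174847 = -0.04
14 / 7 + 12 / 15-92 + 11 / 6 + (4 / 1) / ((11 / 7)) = -27991 / 330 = -84.82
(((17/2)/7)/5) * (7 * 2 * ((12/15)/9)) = 68/225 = 0.30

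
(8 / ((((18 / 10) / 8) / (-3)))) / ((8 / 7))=-280 / 3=-93.33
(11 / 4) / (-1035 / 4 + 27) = -11 / 927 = -0.01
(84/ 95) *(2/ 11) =168/ 1045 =0.16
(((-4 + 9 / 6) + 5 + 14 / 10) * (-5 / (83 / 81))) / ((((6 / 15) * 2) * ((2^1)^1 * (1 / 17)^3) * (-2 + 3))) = -77600835 / 1328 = -58434.36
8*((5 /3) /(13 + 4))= 40 /51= 0.78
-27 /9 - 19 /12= -55 /12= -4.58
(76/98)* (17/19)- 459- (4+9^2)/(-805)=-516392/1127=-458.20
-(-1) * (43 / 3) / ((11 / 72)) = 1032 / 11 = 93.82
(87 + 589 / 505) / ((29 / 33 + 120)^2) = 48486636 / 8035621105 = 0.01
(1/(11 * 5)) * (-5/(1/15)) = -15/11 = -1.36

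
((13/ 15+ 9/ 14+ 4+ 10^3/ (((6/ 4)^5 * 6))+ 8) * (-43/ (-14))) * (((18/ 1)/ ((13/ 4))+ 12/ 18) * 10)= 9414261373/ 1393119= 6757.69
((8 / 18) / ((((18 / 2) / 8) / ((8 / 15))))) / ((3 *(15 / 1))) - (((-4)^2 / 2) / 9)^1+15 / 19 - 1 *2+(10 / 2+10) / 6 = 842003 / 2077650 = 0.41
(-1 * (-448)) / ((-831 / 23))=-12.40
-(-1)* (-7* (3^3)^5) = -100442349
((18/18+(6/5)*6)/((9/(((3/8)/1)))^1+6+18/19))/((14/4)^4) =3116/1764735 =0.00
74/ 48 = 37/ 24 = 1.54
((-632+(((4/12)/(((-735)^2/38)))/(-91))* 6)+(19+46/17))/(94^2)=-510039929417/7384493270700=-0.07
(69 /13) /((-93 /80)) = -1840 /403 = -4.57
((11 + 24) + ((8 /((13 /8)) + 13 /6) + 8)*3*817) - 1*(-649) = 979393 /26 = 37668.96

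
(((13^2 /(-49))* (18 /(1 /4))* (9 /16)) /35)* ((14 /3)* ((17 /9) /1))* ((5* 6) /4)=-263.85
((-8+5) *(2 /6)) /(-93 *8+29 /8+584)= 0.01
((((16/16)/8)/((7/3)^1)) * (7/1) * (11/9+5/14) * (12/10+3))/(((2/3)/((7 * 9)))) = 37611/160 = 235.07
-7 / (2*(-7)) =1 / 2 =0.50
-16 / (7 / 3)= -48 / 7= -6.86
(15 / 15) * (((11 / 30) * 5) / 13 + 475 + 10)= 37841 / 78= 485.14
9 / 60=3 / 20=0.15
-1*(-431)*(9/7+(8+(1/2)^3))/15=227137/840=270.40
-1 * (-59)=59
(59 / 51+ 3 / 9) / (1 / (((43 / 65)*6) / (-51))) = -6536 / 56355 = -0.12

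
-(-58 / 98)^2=-841 / 2401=-0.35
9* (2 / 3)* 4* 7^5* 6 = 2420208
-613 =-613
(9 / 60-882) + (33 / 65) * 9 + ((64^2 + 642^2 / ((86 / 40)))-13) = 2179092741 / 11180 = 194909.91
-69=-69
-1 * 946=-946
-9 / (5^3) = -9 / 125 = -0.07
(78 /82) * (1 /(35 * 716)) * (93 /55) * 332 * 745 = 44855109 /2825515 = 15.88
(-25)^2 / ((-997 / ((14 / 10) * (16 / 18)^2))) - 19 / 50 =-4334383 / 4037850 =-1.07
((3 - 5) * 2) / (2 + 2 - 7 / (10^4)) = -40000 / 39993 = -1.00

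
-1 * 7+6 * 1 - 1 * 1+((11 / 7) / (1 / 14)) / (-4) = -15 / 2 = -7.50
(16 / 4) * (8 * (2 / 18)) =32 / 9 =3.56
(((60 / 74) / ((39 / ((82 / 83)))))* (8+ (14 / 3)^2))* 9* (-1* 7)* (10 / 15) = -3076640 / 119769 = -25.69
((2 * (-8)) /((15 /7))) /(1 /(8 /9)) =-896 /135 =-6.64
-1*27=-27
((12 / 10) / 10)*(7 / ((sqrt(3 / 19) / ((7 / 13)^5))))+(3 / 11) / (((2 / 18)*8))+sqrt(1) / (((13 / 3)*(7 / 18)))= 117649*sqrt(57) / 9282325+7209 / 8008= 1.00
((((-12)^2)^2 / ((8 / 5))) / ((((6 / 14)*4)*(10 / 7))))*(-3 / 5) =-15876 / 5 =-3175.20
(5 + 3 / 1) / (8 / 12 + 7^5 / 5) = 120 / 50431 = 0.00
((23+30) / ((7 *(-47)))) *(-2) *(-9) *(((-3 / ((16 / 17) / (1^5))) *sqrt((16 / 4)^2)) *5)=121635 / 658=184.86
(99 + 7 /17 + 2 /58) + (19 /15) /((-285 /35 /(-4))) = 2220019 /22185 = 100.07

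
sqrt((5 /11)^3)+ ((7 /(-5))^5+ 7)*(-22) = -111496 /3125+ 5*sqrt(55) /121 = -35.37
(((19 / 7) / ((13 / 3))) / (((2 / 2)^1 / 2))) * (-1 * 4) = -5.01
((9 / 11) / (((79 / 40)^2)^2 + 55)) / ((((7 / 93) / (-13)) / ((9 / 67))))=-250698240000 / 927330667879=-0.27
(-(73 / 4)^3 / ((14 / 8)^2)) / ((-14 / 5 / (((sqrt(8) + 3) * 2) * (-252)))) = -52517295 / 49-35011530 * sqrt(2) / 49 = -2082266.85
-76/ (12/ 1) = -19/ 3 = -6.33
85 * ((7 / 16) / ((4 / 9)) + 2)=16235 / 64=253.67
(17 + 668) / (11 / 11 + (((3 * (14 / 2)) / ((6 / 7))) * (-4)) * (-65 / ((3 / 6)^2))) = 685 / 25481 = 0.03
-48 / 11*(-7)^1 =336 / 11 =30.55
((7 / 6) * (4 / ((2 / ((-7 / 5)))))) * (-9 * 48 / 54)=392 / 15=26.13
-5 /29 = -0.17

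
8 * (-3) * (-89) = 2136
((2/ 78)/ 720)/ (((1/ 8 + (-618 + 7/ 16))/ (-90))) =2/ 385281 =0.00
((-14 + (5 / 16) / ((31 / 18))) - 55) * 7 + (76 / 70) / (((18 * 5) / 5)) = -37628023 / 78120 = -481.67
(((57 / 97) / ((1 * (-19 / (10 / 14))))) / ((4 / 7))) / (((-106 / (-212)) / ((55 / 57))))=-275 / 3686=-0.07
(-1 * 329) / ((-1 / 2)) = 658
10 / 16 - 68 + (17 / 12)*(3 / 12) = -3217 / 48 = -67.02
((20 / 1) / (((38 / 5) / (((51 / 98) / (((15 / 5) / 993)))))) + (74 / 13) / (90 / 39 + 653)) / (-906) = -513614267 / 1026522462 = -0.50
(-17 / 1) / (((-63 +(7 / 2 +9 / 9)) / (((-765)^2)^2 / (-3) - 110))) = -3881534077490 / 117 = -33175504935.81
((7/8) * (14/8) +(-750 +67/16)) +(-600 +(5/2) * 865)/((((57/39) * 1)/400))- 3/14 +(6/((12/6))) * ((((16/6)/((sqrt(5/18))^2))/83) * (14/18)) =753985518877/1766240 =426887.35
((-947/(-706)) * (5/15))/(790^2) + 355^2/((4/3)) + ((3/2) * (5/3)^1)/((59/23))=7371478402678123/77988784200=94519.72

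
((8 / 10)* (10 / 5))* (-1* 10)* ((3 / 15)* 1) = -16 / 5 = -3.20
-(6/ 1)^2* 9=-324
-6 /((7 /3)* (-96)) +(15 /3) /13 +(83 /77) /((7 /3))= 97915 /112112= 0.87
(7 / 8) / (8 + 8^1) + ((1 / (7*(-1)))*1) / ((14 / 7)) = -15 / 896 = -0.02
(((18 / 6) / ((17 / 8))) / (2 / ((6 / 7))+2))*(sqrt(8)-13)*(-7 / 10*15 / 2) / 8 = 189 / 68-189*sqrt(2) / 442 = 2.17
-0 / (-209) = 0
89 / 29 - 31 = -810 / 29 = -27.93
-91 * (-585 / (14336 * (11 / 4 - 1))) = 7605 / 3584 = 2.12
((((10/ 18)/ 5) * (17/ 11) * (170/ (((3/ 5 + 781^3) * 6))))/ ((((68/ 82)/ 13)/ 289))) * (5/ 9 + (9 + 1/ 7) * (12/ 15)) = 32457906455/ 89135376028776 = 0.00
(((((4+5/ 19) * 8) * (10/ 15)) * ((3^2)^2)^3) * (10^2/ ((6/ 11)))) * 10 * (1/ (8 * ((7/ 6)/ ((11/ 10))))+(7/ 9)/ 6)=729172481400/ 133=5482499860.15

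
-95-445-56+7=-589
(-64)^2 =4096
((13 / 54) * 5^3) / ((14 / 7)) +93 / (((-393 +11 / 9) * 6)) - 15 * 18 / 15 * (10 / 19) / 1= 10008389 / 1808838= 5.53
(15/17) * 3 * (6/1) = 270/17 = 15.88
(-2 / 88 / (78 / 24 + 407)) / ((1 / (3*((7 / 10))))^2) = -147 / 601700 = -0.00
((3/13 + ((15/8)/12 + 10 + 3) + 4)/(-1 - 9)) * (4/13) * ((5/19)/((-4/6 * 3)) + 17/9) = -1449011/1541280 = -0.94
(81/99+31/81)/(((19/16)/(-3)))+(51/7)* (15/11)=272605/39501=6.90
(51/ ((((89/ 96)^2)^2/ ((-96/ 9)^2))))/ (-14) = -246423748608/ 439195687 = -561.08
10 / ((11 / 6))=60 / 11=5.45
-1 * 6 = -6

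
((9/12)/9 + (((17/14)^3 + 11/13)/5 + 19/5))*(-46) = -54281219/267540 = -202.89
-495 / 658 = -0.75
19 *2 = 38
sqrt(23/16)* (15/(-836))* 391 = -5865* sqrt(23)/3344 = -8.41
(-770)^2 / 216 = 148225 / 54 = 2744.91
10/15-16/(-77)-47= -10655/231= -46.13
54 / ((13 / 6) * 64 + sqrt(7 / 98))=943488 / 2422775 - 486 * sqrt(14) / 2422775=0.39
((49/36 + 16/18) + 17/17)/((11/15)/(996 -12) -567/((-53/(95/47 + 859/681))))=2086536330/22546778119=0.09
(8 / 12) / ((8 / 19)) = 1.58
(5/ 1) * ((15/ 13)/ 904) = 75/ 11752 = 0.01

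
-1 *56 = -56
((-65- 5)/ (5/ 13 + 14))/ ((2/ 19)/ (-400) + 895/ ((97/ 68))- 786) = 335426000/ 10930467339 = 0.03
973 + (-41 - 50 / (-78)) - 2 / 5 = 181787 / 195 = 932.24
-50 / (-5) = 10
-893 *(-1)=893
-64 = -64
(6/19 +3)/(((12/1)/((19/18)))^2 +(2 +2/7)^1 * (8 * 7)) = 1197/92864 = 0.01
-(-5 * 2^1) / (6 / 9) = 15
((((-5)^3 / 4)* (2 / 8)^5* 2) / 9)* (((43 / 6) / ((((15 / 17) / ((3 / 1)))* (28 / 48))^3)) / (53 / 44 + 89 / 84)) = -6971547 / 1640128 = -4.25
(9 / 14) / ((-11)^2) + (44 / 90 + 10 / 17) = 1402741 / 1295910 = 1.08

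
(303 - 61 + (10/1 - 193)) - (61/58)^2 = 194755/3364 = 57.89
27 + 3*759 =2304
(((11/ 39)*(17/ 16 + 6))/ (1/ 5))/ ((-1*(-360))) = 1243/ 44928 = 0.03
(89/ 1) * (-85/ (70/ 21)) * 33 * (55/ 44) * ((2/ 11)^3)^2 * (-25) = 13617000/ 161051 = 84.55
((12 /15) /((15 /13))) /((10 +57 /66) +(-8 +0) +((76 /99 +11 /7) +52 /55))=24024 /213035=0.11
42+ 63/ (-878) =36813/ 878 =41.93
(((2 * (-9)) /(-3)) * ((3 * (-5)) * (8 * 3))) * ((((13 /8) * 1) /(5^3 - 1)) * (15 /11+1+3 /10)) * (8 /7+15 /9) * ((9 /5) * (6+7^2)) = -18203211 /868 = -20971.44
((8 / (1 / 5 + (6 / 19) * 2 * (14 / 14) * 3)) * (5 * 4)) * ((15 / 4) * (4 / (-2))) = -114000 / 199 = -572.86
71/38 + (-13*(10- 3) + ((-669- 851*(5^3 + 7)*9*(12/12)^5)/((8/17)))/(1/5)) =-1633839603/152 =-10748944.76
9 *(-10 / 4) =-45 / 2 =-22.50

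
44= 44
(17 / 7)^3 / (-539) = -4913 / 184877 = -0.03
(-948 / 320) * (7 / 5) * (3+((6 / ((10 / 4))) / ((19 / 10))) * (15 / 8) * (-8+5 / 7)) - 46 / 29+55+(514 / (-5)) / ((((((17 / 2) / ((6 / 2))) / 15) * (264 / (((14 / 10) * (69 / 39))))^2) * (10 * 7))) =86225002227919 / 766183132000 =112.54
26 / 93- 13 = -12.72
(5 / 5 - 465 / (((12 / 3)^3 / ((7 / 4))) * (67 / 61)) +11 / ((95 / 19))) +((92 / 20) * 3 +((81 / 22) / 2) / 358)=183347765 / 33772288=5.43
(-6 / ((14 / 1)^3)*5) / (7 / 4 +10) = -15 / 16121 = -0.00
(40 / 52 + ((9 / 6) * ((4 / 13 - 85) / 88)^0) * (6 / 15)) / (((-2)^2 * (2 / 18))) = 801 / 260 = 3.08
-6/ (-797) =0.01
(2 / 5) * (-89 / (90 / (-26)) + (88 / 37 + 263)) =116.44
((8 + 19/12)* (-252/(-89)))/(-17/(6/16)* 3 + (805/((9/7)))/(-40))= -173880/971791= -0.18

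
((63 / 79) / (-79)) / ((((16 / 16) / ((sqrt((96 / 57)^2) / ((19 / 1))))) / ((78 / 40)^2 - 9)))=261954 / 56325025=0.00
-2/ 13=-0.15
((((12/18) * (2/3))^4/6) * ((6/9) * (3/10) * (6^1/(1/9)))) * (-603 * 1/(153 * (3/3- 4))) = 17152/185895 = 0.09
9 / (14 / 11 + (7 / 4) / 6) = 2376 / 413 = 5.75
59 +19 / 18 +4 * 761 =55873 / 18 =3104.06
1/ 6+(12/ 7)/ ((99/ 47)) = 151/ 154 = 0.98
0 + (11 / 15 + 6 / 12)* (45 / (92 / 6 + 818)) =333 / 5000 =0.07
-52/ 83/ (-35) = 52/ 2905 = 0.02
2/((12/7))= 7/6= 1.17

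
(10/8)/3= 5/12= 0.42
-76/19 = -4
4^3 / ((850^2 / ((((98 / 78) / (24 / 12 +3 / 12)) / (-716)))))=-784 / 11348488125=-0.00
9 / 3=3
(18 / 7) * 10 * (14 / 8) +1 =46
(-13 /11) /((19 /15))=-195 /209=-0.93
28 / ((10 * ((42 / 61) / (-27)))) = -549 / 5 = -109.80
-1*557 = -557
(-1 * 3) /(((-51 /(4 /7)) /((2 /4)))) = 2 /119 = 0.02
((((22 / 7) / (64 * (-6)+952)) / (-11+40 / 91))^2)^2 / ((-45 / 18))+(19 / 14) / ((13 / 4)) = 527096965699783026461029 / 1262258523123255742215040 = 0.42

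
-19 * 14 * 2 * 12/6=-1064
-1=-1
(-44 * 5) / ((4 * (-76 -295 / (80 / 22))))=440 / 1257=0.35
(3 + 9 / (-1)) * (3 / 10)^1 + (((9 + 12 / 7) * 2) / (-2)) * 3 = -1188 / 35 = -33.94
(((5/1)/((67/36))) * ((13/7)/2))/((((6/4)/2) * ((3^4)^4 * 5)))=104/6729637383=0.00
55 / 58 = 0.95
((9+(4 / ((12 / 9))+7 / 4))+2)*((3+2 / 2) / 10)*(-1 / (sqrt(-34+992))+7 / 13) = 441 / 130 - 63*sqrt(958) / 9580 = 3.19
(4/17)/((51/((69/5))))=0.06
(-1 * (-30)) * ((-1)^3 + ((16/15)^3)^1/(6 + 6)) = -18202/675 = -26.97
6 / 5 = 1.20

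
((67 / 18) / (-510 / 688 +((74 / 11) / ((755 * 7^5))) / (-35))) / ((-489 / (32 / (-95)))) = -360313973317760 / 104170090156697889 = -0.00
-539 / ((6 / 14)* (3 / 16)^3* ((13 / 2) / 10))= -309084160 / 1053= -293527.22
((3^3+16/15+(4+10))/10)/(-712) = -631/106800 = -0.01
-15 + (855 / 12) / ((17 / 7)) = 975 / 68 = 14.34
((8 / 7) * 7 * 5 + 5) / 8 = 45 / 8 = 5.62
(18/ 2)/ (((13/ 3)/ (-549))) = -14823/ 13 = -1140.23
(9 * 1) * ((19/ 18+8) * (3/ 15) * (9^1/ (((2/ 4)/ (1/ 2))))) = 146.70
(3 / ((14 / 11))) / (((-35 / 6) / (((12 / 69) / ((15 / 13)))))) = -1716 / 28175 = -0.06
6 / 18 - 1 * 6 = -17 / 3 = -5.67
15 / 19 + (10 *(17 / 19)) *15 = 135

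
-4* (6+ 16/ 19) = -520/ 19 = -27.37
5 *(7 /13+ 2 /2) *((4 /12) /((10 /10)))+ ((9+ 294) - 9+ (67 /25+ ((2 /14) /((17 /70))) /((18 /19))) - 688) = -19300012 /49725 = -388.13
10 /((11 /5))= 50 /11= 4.55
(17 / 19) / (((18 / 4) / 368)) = 12512 / 171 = 73.17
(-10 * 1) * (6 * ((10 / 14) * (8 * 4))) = -9600 / 7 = -1371.43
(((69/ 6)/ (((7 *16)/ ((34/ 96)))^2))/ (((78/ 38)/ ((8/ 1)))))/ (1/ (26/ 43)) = 126293/ 466034688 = 0.00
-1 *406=-406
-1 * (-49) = 49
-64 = -64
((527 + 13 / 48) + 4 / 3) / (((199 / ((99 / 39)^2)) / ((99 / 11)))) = 82893591 / 538096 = 154.05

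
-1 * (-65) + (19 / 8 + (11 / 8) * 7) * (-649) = -7723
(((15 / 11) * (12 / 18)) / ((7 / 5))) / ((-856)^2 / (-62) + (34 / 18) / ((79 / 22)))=-551025 / 10028328079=-0.00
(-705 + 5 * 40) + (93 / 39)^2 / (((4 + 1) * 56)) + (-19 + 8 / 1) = -24416159 / 47320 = -515.98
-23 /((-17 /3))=4.06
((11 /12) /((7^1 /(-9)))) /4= -0.29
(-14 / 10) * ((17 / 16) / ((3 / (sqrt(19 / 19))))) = -119 / 240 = -0.50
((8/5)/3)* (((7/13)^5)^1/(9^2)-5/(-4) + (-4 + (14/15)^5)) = -4604130864794/4229259328125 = -1.09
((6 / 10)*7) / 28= 3 / 20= 0.15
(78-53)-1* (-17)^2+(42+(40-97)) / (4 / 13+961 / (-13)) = -84151 / 319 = -263.80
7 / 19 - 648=-12305 / 19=-647.63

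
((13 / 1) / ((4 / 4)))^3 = 2197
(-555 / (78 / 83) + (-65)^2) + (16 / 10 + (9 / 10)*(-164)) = 90699 / 26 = 3488.42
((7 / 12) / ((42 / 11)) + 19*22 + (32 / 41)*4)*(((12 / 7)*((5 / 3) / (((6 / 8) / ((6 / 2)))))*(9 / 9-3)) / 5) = -4974412 / 2583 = -1925.83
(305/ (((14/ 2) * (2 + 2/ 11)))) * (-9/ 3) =-3355/ 56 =-59.91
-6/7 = -0.86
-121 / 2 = -60.50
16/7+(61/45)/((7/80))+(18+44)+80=1438/9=159.78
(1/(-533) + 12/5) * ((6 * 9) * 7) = 2415798/2665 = 906.49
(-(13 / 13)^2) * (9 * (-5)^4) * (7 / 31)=-39375 / 31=-1270.16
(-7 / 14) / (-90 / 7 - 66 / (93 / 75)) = 217 / 28680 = 0.01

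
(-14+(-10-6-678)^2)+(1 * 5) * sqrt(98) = 35 * sqrt(2)+481622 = 481671.50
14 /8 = 7 /4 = 1.75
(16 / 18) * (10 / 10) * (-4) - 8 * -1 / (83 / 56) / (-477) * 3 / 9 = -422752 / 118773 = -3.56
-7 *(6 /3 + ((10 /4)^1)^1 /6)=-203 /12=-16.92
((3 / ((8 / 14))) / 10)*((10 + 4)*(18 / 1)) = 1323 / 10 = 132.30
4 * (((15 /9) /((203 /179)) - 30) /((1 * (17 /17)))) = -69500 /609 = -114.12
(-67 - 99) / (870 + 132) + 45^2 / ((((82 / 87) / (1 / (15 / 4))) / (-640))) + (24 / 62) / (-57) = -4436252076931 / 12098649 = -366673.34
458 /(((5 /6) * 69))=916 /115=7.97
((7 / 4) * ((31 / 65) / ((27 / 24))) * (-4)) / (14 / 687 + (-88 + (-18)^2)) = -198772 / 15809235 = -0.01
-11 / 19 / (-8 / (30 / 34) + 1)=15 / 209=0.07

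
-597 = -597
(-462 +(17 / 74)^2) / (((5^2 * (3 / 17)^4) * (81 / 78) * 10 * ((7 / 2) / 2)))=-2746596353579 / 2619752625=-1048.42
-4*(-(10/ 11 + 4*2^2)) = 744/ 11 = 67.64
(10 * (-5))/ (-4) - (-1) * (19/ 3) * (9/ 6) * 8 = 177/ 2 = 88.50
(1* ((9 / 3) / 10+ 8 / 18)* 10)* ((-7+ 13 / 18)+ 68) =74437 / 162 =459.49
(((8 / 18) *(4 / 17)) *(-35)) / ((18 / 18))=-560 / 153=-3.66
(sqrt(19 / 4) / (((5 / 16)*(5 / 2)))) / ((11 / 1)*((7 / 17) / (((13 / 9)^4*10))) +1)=15537184*sqrt(19) / 26802835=2.53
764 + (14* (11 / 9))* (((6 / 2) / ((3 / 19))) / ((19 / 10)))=8416 / 9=935.11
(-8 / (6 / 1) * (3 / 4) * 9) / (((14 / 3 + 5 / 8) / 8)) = -1728 / 127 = -13.61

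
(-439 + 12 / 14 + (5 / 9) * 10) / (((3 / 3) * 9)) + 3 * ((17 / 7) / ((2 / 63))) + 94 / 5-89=630701 / 5670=111.23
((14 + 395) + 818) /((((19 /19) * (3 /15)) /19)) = 116565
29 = 29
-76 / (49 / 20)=-1520 / 49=-31.02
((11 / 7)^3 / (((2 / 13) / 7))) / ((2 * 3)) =17303 / 588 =29.43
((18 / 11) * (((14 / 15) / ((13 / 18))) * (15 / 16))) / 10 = 567 / 2860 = 0.20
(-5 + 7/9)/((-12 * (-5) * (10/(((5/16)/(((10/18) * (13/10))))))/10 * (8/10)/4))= -95/624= -0.15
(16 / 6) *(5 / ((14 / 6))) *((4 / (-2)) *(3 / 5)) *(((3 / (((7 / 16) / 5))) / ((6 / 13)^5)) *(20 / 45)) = -59406880 / 11907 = -4989.24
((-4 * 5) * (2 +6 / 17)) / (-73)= 800 / 1241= 0.64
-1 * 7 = -7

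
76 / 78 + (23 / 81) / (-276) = 12299 / 12636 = 0.97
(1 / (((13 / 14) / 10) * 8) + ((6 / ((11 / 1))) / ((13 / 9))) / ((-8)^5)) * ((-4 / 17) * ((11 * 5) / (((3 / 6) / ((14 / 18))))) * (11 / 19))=-1214248805 / 77395968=-15.69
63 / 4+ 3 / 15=319 / 20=15.95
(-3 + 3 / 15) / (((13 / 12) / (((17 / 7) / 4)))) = -102 / 65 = -1.57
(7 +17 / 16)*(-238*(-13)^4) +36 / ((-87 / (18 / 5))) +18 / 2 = -54804981.36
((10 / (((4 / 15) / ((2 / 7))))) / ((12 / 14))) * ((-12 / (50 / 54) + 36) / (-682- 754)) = -72 / 359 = -0.20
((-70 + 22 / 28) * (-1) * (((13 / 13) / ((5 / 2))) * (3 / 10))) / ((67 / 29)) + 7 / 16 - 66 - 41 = -19316701 / 187600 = -102.97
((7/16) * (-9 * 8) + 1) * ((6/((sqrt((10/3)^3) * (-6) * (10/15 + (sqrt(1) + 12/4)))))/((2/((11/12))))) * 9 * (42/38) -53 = -53 + 54351 * sqrt(30)/60800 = -48.10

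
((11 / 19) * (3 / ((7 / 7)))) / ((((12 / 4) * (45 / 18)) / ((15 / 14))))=33 / 133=0.25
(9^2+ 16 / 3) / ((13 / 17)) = 4403 / 39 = 112.90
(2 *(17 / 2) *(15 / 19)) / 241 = 255 / 4579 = 0.06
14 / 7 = 2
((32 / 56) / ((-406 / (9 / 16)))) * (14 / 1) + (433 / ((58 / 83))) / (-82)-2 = -159263 / 16646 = -9.57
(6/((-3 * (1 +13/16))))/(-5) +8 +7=2207/145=15.22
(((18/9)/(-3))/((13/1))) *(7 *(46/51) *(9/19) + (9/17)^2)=-11974/71383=-0.17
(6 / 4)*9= 27 / 2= 13.50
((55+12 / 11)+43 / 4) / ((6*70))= 2941 / 18480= 0.16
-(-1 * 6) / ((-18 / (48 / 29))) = -16 / 29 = -0.55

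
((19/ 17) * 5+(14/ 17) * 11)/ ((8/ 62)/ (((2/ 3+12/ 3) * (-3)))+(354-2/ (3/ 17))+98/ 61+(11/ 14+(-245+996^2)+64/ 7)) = 2825154/ 191363091395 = 0.00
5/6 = 0.83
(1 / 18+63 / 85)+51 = 79249 / 1530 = 51.80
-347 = -347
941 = 941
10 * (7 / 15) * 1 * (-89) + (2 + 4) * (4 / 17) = -413.92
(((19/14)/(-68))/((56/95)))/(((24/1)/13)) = -23465/1279488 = -0.02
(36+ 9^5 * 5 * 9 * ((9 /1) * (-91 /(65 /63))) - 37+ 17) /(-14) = 2109289313 /14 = 150663522.36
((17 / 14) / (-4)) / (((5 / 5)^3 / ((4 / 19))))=-17 / 266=-0.06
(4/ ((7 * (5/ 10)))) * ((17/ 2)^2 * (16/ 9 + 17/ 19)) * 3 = 264146/ 399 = 662.02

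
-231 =-231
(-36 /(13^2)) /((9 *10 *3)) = -2 /2535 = -0.00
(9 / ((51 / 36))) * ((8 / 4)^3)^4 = 442368 / 17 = 26021.65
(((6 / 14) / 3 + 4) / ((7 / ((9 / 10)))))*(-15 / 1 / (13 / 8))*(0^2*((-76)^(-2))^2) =0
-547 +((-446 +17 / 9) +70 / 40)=-35617 / 36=-989.36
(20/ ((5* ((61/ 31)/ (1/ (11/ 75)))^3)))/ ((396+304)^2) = 20108925/ 59213895356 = 0.00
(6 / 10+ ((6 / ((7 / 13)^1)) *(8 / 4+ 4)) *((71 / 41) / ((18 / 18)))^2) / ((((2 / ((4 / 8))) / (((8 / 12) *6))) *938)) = 11831241 / 55187230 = 0.21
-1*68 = -68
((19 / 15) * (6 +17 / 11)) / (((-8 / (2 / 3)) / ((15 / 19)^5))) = -1400625 / 5734124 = -0.24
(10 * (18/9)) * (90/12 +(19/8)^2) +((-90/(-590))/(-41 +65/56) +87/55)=30625281023/115833520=264.39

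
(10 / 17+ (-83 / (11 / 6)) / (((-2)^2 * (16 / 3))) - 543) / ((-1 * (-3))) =-3258491 / 17952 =-181.51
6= 6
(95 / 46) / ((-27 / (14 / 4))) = -665 / 2484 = -0.27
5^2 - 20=5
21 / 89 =0.24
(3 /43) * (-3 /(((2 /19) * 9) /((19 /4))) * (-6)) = 6.30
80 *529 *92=3893440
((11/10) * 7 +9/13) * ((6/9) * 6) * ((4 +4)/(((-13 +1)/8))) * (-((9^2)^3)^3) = 1746701302496277770784/65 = 26872327730711965704.37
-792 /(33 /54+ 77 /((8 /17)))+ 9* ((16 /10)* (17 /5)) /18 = -452 /215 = -2.10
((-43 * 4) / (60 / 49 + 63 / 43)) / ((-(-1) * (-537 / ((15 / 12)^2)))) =2265025 / 12172716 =0.19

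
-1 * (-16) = 16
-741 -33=-774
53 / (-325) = -53 / 325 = -0.16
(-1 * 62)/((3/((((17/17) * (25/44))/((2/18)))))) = -2325/22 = -105.68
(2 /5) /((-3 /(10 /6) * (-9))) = 2 /81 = 0.02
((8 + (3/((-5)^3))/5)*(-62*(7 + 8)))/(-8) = 929.44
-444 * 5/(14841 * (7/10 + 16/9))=-22200/367727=-0.06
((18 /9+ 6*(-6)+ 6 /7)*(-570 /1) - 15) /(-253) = -5745 /77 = -74.61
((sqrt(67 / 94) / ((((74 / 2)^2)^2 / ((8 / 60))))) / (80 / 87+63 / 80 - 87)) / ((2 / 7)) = -1624*sqrt(6298) / 52291027908313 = -0.00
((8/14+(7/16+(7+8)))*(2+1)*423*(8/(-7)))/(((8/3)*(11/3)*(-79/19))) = 35370837/61936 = 571.09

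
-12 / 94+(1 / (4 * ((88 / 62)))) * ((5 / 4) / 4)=-9611 / 132352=-0.07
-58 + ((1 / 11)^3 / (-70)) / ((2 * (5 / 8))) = -13509652 / 232925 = -58.00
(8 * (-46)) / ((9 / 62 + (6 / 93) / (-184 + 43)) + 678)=-3217056 / 5928341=-0.54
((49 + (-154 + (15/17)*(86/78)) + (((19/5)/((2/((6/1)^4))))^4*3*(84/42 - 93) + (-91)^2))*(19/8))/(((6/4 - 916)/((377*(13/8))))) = 9930344134849972519317619/621860000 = 15968777755202091.34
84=84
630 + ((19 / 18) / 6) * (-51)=22357 / 36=621.03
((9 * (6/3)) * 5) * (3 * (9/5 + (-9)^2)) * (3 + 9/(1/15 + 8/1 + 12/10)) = 12340512/139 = 88780.66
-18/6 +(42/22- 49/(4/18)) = -4875/22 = -221.59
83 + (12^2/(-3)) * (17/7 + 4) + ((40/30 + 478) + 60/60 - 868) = -12878/21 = -613.24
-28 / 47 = -0.60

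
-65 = -65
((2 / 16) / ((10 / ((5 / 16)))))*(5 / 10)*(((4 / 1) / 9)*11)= 11 / 1152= 0.01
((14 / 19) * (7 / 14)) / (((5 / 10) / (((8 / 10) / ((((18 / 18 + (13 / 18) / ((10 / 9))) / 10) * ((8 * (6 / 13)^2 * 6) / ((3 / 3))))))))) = 5915 / 16929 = 0.35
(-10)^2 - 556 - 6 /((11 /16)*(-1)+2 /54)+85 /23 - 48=-3173851 /6463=-491.08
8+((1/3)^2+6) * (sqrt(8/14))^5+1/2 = 1760 * sqrt(7)/3087+17/2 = 10.01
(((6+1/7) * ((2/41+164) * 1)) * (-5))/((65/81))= -23426658/3731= -6278.92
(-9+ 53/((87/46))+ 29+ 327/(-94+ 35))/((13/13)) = 42.48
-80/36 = -20/9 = -2.22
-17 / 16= -1.06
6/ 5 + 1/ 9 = 59/ 45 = 1.31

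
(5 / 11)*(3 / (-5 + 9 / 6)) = -30 / 77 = -0.39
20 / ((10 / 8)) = 16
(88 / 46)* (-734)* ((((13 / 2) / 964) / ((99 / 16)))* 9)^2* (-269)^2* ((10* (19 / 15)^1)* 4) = -21829857217792 / 44083479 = -495193.61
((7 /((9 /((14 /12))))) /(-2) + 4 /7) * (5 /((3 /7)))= 445 /324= 1.37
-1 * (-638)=638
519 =519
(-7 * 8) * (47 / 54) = -1316 / 27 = -48.74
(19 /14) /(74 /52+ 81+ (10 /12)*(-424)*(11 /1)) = -741 /2077117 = -0.00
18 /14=9 /7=1.29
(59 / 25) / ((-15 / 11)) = -649 / 375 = -1.73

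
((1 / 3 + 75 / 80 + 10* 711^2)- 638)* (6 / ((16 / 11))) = 2668814687 / 128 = 20850114.74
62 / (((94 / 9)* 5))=279 / 235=1.19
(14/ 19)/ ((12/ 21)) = 49/ 38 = 1.29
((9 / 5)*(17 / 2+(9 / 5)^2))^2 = 27910089 / 62500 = 446.56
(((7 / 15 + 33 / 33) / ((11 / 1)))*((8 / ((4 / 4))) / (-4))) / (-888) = 1 / 3330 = 0.00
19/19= 1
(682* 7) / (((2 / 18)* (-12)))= -7161 / 2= -3580.50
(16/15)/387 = 16/5805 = 0.00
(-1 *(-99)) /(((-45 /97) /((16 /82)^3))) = -1.59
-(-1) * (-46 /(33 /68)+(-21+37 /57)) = -24064 /209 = -115.14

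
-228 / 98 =-114 / 49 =-2.33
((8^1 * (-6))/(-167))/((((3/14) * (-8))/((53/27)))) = -1484/4509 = -0.33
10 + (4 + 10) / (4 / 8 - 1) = -18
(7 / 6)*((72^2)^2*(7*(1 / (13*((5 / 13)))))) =219469824 / 5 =43893964.80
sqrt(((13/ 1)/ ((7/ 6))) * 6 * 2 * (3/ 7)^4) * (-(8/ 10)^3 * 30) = -20736 * sqrt(182)/ 8575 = -32.62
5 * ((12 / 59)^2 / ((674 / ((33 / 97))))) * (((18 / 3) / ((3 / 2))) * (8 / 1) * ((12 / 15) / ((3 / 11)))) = 1115136 / 113790409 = 0.01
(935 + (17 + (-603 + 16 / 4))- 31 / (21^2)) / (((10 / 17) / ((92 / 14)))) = 60856022 / 15435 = 3942.73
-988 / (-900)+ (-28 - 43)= -69.90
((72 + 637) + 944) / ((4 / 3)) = 1239.75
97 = 97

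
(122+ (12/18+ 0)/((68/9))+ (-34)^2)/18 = 14485/204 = 71.00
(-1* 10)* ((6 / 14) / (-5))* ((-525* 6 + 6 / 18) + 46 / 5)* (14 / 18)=-94214 / 45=-2093.64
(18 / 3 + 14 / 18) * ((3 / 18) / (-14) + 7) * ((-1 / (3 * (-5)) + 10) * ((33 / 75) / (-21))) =-59475427 / 5953500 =-9.99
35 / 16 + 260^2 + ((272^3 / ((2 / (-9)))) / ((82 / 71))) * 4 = -205699830117 / 656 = -313566814.20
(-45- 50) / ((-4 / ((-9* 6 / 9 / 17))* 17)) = -285 / 578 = -0.49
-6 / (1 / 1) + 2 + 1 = -3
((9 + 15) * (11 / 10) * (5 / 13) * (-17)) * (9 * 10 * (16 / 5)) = -646272 / 13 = -49713.23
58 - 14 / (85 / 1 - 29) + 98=623 / 4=155.75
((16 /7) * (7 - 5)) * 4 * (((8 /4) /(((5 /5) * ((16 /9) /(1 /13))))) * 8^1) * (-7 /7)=-1152 /91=-12.66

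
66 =66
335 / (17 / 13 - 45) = -4355 / 568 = -7.67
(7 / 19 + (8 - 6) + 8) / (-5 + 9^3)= 197 / 13756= 0.01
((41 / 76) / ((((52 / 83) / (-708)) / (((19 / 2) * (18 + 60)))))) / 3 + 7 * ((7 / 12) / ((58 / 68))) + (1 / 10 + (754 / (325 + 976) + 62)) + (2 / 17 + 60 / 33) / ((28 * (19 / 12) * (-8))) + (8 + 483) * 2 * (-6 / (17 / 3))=-125481962159227 / 827962905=-151555.05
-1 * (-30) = 30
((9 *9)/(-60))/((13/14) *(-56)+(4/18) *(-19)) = 243/10120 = 0.02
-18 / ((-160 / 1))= 9 / 80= 0.11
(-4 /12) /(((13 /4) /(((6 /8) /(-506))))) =1 /6578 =0.00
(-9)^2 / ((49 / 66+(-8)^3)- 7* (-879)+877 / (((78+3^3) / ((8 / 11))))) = 62370 / 4348819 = 0.01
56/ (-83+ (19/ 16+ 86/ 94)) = -42112/ 60835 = -0.69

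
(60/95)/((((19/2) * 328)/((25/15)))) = 5/14801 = 0.00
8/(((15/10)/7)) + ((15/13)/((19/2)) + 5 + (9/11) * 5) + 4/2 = 395696/8151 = 48.55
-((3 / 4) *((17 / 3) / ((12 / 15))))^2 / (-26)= 7225 / 6656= 1.09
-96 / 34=-2.82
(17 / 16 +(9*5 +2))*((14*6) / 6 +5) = 14611 / 16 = 913.19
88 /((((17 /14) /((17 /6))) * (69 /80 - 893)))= -49280 /214113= -0.23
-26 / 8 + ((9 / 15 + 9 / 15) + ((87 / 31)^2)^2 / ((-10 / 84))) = -9662544209 / 18470420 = -523.14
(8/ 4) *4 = 8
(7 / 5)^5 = 16807 / 3125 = 5.38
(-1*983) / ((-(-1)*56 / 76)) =-18677 / 14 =-1334.07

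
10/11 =0.91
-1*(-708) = 708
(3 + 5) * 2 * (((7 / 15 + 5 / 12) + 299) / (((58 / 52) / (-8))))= -14970176 / 435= -34414.20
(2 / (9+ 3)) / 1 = 1 / 6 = 0.17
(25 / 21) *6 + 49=393 / 7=56.14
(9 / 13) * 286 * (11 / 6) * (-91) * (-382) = 12618606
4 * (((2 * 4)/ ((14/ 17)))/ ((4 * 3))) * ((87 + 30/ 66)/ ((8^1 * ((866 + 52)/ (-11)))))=-481/ 1134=-0.42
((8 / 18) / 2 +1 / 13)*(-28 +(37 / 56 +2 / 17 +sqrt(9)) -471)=-2357255 / 15912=-148.14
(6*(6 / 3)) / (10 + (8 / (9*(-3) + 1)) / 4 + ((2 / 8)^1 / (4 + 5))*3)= 1872 / 1561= 1.20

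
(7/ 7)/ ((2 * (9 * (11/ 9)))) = 1/ 22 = 0.05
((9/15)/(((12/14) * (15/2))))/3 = 7/225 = 0.03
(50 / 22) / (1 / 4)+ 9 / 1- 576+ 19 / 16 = -97983 / 176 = -556.72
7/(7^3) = 0.02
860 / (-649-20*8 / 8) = -860 / 669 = -1.29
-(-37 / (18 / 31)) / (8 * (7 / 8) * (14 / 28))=18.21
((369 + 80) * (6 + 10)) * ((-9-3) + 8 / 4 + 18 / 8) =-55676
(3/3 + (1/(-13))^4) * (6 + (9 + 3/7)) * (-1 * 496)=-1530009216/199927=-7652.84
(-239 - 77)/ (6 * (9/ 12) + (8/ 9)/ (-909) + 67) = -5170392/ 1169867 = -4.42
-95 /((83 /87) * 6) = -2755 /166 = -16.60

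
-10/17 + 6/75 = -216/425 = -0.51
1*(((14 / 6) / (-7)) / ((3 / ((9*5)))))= -5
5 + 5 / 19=100 / 19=5.26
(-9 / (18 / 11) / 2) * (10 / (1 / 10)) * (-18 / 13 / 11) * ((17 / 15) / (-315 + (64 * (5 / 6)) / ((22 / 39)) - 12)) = -5610 / 33241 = -0.17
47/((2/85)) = 1997.50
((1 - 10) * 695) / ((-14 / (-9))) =-56295 / 14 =-4021.07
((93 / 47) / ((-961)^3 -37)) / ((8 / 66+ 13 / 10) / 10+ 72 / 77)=-1074150 / 518968242852359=-0.00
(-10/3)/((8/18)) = -15/2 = -7.50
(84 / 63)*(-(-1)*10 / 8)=5 / 3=1.67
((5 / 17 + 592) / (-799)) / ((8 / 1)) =-0.09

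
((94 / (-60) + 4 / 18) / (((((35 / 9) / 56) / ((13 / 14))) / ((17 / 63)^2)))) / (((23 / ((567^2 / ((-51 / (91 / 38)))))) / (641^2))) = 3856566456171 / 10925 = 353003794.62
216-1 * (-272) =488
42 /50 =21 /25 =0.84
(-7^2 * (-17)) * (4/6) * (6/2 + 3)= 3332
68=68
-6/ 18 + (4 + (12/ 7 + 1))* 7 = 140/ 3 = 46.67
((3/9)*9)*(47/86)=141/86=1.64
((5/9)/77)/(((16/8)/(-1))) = -5/1386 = -0.00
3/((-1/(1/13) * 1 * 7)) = -3/91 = -0.03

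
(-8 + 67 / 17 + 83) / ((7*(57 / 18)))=8052 / 2261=3.56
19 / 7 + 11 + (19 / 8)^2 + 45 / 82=19.90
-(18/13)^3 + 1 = -3635/2197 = -1.65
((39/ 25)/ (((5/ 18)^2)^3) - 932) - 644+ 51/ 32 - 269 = 19404677427/ 12500000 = 1552.37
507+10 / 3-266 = 733 / 3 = 244.33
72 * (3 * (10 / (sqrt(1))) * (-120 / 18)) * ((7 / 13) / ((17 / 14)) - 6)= 80014.48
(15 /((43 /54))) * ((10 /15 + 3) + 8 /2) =6210 /43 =144.42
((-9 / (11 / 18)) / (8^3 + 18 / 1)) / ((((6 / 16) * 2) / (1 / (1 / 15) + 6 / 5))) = -8748 / 14575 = -0.60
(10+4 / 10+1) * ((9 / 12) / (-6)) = -57 / 40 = -1.42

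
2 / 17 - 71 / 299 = -609 / 5083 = -0.12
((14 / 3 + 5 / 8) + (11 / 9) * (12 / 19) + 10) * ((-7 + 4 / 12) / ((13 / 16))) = -293000 / 2223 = -131.80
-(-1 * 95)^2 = -9025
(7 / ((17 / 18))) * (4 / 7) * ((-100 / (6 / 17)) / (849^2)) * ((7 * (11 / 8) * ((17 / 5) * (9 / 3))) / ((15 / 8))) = -20944 / 240267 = -0.09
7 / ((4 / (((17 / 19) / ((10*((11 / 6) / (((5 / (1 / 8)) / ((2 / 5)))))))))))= 1785 / 209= 8.54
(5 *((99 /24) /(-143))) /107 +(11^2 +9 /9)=1357601 /11128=122.00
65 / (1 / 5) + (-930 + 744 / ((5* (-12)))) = -3087 / 5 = -617.40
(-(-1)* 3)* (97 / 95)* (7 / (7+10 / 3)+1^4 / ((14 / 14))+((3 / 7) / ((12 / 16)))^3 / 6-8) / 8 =-4866781 / 2020270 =-2.41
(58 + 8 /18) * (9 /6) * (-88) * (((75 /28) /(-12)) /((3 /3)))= 72325 /42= 1722.02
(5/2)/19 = 5/38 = 0.13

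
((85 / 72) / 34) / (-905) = -1 / 26064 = -0.00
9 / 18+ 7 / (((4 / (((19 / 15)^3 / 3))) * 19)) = 22777 / 40500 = 0.56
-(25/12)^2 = -4.34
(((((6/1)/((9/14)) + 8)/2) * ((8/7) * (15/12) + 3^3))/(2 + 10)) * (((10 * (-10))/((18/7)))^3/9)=-7922687500/59049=-134171.41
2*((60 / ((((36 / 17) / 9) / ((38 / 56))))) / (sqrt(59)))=45.05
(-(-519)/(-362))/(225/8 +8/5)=-10380/215209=-0.05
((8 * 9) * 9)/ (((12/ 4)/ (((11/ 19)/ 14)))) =1188/ 133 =8.93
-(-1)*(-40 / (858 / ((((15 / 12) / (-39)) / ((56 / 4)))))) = 25 / 234234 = 0.00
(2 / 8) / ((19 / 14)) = 7 / 38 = 0.18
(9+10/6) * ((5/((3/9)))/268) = 40/67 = 0.60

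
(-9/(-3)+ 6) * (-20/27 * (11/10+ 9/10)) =-40/3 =-13.33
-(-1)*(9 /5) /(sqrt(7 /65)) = 9*sqrt(455) /35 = 5.49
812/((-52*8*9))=-203/936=-0.22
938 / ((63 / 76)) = 10184 / 9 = 1131.56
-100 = -100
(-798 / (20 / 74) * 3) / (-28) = 6327 / 20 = 316.35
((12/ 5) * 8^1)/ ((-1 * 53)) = -96/ 265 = -0.36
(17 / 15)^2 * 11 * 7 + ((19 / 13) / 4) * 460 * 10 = 5205539 / 2925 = 1779.67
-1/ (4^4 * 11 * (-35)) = 1/ 98560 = 0.00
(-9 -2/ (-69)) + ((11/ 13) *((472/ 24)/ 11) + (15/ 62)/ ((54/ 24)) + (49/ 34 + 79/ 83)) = -389036129/ 78471354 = -4.96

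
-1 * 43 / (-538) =43 / 538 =0.08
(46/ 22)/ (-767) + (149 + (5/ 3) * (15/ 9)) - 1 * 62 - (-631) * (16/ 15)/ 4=97969409/ 379665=258.04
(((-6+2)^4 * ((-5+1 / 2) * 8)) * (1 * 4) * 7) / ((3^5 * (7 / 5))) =-758.52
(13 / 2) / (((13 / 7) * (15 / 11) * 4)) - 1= -43 / 120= -0.36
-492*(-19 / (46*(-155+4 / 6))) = -14022 / 10649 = -1.32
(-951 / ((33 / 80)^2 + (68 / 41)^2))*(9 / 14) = -46040572800 / 219969463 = -209.30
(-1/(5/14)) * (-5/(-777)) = -2/111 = -0.02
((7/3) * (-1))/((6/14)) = -49/9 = -5.44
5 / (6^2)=5 / 36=0.14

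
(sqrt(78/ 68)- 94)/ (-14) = 47/ 7- sqrt(1326)/ 476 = 6.64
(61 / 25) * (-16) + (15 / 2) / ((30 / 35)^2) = -17299 / 600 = -28.83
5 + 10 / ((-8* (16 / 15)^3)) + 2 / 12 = 4.14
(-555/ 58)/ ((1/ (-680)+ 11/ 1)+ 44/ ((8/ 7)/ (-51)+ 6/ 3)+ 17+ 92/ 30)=-199833300/ 1113392041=-0.18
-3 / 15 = -1 / 5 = -0.20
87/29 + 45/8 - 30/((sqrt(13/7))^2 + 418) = 201111/23512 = 8.55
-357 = -357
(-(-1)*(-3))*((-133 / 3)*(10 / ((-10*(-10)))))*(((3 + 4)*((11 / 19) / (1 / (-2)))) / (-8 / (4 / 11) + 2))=539 / 100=5.39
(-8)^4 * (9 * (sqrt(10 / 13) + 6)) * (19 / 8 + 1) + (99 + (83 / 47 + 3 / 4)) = 855717.57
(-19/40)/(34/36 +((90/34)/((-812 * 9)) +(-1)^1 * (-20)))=-0.02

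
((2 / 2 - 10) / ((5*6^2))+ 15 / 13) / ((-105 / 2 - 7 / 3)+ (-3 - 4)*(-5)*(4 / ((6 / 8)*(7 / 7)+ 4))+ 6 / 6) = -16359 / 361010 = -0.05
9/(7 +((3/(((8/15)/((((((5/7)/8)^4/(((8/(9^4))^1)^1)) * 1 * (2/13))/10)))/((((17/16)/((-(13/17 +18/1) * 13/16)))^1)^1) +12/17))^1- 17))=-305365421738556/339305578768465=-0.90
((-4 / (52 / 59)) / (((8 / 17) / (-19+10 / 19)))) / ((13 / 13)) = 27081 / 152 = 178.16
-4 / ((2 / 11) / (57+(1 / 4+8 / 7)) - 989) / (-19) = -71940 / 337955071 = -0.00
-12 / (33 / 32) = -128 / 11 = -11.64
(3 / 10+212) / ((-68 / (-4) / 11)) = 23353 / 170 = 137.37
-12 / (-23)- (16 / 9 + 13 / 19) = -7631 / 3933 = -1.94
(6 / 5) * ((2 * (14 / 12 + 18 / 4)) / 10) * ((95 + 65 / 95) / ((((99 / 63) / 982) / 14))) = 5948539632 / 5225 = 1138476.48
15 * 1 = 15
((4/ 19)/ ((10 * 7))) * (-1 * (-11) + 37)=96/ 665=0.14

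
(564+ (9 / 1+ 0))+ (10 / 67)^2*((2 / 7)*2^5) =18011779 / 31423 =573.20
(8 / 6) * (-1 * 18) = -24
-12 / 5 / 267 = -4 / 445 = -0.01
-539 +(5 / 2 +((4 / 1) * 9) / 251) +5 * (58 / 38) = -5042979 / 9538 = -528.72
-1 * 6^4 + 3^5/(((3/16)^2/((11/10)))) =31536/5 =6307.20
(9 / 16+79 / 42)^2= 674041 / 112896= 5.97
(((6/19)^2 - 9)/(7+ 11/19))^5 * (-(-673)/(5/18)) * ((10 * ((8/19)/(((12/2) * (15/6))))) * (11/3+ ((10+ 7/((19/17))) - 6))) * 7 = -10845377956069669719/73225972858880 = -148108.35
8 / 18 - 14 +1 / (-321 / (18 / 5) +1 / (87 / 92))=-1871948 / 137979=-13.57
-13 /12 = -1.08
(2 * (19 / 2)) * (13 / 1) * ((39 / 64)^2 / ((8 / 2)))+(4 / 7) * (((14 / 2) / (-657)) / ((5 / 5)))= 246760823 / 10764288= 22.92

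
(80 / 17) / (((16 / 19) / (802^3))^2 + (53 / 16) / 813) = 312394909595680736433408 / 270475681835897647241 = 1154.98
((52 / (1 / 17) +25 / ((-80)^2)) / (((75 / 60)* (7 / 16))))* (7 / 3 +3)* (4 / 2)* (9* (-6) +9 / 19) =-122747832 / 133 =-922916.03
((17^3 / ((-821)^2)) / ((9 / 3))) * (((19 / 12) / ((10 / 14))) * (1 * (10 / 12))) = 653429 / 145592856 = 0.00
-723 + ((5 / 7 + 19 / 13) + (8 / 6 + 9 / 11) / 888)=-1922189419 / 2666664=-720.82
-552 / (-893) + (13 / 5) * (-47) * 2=-1088486 / 4465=-243.78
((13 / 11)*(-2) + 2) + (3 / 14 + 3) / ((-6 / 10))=-881 / 154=-5.72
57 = 57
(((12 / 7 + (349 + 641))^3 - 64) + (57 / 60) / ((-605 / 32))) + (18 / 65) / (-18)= 13155959588372917 / 13488475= 975348183.42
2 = 2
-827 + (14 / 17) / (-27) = -379607 / 459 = -827.03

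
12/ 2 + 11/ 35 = 221/ 35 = 6.31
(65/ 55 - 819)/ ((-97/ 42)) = 377832/ 1067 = 354.11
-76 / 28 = -19 / 7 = -2.71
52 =52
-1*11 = -11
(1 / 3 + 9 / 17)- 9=-415 / 51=-8.14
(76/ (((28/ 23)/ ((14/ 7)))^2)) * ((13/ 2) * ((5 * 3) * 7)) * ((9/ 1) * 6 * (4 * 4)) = 846696240/ 7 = 120956605.71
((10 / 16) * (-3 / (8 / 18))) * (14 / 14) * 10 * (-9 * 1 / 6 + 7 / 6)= 225 / 16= 14.06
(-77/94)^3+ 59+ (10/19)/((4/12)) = 947328057/15781096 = 60.03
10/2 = 5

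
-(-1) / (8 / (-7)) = -7 / 8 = -0.88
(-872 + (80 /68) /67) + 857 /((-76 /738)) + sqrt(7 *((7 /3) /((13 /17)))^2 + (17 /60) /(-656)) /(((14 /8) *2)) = -397930531 /43282 + sqrt(266610212305) /223860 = -9191.60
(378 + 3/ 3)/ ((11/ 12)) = 413.45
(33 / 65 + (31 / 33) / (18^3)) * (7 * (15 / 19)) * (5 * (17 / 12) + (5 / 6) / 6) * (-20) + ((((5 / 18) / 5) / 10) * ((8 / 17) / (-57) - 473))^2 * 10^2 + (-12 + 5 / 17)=8235740549033 / 30118113036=273.45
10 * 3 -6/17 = 504/17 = 29.65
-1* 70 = -70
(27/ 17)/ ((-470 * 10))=-27/ 79900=-0.00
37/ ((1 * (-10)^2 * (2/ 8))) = 37/ 25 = 1.48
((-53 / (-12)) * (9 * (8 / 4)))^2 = 25281 / 4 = 6320.25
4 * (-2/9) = -8/9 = -0.89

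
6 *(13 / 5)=78 / 5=15.60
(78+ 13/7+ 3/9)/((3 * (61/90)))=16840/427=39.44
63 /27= 7 /3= 2.33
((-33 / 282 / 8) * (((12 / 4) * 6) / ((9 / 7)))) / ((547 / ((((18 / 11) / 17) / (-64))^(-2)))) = -344654464 / 2082429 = -165.51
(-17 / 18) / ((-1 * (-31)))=-17 / 558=-0.03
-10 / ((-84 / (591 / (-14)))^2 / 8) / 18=-1.12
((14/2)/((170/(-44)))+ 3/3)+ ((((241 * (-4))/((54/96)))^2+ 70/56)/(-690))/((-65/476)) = 1925035673377/61758450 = 31170.40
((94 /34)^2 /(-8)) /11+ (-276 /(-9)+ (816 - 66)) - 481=22856741 /76296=299.58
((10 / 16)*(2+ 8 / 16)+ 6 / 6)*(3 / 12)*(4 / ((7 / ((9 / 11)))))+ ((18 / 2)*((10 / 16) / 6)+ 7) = 2537 / 308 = 8.24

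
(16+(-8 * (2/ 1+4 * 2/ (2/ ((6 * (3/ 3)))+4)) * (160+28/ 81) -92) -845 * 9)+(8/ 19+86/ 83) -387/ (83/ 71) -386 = -22136049872/ 1660581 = -13330.30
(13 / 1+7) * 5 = 100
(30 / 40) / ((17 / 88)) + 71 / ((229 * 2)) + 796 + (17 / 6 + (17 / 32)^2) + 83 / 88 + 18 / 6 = 106175314933 / 131552256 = 807.10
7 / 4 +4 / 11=93 / 44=2.11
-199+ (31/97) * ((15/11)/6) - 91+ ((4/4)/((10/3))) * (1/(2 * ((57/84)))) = -58732161/202730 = -289.71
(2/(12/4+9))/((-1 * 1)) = -1/6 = -0.17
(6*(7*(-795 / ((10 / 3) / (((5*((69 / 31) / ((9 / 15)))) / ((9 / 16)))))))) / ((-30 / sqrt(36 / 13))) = 2047920*sqrt(13) / 403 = 18322.28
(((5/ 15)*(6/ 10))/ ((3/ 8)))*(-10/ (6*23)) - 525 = -108683/ 207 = -525.04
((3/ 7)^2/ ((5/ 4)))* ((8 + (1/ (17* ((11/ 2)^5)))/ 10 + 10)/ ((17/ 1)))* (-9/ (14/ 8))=-319344827616/ 399112561925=-0.80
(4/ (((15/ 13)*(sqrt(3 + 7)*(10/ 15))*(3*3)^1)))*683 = 8879*sqrt(10)/ 225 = 124.79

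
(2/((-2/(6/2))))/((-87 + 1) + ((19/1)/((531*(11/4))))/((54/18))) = 52569/1506902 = 0.03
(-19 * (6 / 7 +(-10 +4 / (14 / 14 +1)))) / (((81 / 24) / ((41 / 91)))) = 18.12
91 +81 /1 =172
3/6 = 1/2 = 0.50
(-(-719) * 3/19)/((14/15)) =121.64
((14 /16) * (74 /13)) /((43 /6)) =0.69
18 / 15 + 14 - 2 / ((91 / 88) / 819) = -7844 / 5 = -1568.80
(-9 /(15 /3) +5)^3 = 4096 /125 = 32.77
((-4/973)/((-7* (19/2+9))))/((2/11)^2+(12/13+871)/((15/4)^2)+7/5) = 566280/1131599884457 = 0.00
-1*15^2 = -225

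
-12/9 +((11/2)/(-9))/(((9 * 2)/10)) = -271/162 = -1.67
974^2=948676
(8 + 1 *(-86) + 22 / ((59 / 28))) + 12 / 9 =-11722 / 177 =-66.23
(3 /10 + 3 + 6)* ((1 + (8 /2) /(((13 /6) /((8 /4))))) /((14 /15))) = 17019 /364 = 46.76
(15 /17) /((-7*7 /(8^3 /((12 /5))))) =-3200 /833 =-3.84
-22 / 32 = -11 / 16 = -0.69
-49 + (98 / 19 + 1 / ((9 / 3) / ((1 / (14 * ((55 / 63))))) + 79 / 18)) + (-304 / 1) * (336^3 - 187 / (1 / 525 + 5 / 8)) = -426321171598090357 / 36969953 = -11531558387.38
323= 323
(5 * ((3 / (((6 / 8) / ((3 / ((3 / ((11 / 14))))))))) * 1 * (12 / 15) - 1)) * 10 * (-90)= -47700 / 7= -6814.29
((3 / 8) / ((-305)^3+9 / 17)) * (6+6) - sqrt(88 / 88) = -964669385 / 964669232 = -1.00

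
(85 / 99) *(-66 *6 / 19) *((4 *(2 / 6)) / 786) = -680 / 22401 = -0.03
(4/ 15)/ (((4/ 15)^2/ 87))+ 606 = 3729/ 4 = 932.25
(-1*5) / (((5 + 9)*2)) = -5 / 28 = -0.18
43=43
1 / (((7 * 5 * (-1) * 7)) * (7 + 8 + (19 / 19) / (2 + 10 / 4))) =-9 / 33565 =-0.00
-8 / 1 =-8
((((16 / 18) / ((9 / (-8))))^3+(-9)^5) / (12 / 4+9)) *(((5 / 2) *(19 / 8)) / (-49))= 2981225566535 / 4999796928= 596.27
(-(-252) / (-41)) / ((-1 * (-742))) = -0.01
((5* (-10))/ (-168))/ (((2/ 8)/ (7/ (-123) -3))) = -9400/ 2583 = -3.64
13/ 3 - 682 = -2033/ 3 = -677.67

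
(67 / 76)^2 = 4489 / 5776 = 0.78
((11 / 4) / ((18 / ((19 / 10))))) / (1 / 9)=209 / 80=2.61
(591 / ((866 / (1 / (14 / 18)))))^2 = 28291761 / 36747844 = 0.77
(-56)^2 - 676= 2460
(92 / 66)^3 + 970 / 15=2421262 / 35937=67.38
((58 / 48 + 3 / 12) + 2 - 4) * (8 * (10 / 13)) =-10 / 3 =-3.33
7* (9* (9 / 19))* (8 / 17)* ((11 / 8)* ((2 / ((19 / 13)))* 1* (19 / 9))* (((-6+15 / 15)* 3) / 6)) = -45045 / 323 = -139.46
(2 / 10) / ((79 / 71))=71 / 395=0.18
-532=-532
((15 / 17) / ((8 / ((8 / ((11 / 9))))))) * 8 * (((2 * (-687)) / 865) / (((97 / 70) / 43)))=-893319840 / 3138047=-284.67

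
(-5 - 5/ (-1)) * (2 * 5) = 0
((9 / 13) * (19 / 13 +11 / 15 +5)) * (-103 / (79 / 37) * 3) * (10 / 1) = -96242994 / 13351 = -7208.67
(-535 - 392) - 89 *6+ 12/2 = -1455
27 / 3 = 9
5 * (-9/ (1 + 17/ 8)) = -72/ 5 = -14.40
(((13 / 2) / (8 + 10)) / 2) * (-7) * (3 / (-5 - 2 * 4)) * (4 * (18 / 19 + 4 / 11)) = 959 / 627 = 1.53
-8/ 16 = -1/ 2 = -0.50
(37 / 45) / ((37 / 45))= 1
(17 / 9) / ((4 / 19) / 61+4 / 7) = 137921 / 41976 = 3.29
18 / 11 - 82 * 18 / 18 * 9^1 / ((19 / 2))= -15894 / 209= -76.05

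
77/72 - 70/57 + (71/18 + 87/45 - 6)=-1921/6840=-0.28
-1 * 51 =-51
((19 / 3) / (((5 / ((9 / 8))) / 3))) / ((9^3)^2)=0.00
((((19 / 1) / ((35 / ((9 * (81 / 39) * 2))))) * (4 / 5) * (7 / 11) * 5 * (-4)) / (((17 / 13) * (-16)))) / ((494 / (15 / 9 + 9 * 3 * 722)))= 33129 / 85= 389.75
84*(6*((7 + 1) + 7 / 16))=8505 / 2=4252.50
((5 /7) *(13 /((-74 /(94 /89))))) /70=-611 /322714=-0.00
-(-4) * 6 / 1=24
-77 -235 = -312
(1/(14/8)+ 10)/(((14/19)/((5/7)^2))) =17575/2401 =7.32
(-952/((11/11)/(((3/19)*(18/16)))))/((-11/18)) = 57834/209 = 276.72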